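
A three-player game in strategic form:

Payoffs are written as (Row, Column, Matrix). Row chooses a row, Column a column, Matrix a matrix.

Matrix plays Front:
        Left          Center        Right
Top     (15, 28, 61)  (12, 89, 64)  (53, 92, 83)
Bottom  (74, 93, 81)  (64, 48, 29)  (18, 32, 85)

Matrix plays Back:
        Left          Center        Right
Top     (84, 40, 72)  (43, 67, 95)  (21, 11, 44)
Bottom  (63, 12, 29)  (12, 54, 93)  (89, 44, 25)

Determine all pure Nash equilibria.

(Top, Left, Front): Row can switch to Bottom (15 → 74). Not NE.
(Top, Left, Back): Column can switch to Center (40 → 67). Not NE.
(Top, Center, Front): Row can switch to Bottom (12 → 64). Not NE.
(Top, Center, Back): Row gets 43, best alternative 12; Column gets 67, best alternative 40; Matrix gets 95, best alternative 64. No profitable deviation — NE.
(Top, Right, Front): Row gets 53, best alternative 18; Column gets 92, best alternative 89; Matrix gets 83, best alternative 44. No profitable deviation — NE.
(Top, Right, Back): Row can switch to Bottom (21 → 89). Not NE.
(Bottom, Left, Front): Row gets 74, best alternative 15; Column gets 93, best alternative 48; Matrix gets 81, best alternative 29. No profitable deviation — NE.
(Bottom, Left, Back): Row can switch to Top (63 → 84). Not NE.
(Bottom, Center, Front): Column can switch to Left (48 → 93). Not NE.
(Bottom, Center, Back): Row can switch to Top (12 → 43). Not NE.
(Bottom, Right, Front): Row can switch to Top (18 → 53). Not NE.
(Bottom, Right, Back): Column can switch to Center (44 → 54). Not NE.

Pure-strategy Nash equilibria: (Top, Center, Back); (Top, Right, Front); (Bottom, Left, Front)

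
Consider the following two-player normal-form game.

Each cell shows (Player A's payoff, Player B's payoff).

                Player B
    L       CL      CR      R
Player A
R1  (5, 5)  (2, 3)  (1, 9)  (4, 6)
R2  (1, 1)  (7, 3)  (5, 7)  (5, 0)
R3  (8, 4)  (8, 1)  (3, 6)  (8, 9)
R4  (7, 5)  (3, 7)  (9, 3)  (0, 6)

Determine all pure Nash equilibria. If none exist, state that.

(R3, R)

Player A against L: payoffs 5, 1, 8, 7 → best response R3.
Player A against CL: payoffs 2, 7, 8, 3 → best response R3.
Player A against CR: payoffs 1, 5, 3, 9 → best response R4.
Player A against R: payoffs 4, 5, 8, 0 → best response R3.
Player B against R1: payoffs 5, 3, 9, 6 → best response CR.
Player B against R2: payoffs 1, 3, 7, 0 → best response CR.
Player B against R3: payoffs 4, 1, 6, 9 → best response R.
Player B against R4: payoffs 5, 7, 3, 6 → best response CL.
Mutual best responses: (R3, R).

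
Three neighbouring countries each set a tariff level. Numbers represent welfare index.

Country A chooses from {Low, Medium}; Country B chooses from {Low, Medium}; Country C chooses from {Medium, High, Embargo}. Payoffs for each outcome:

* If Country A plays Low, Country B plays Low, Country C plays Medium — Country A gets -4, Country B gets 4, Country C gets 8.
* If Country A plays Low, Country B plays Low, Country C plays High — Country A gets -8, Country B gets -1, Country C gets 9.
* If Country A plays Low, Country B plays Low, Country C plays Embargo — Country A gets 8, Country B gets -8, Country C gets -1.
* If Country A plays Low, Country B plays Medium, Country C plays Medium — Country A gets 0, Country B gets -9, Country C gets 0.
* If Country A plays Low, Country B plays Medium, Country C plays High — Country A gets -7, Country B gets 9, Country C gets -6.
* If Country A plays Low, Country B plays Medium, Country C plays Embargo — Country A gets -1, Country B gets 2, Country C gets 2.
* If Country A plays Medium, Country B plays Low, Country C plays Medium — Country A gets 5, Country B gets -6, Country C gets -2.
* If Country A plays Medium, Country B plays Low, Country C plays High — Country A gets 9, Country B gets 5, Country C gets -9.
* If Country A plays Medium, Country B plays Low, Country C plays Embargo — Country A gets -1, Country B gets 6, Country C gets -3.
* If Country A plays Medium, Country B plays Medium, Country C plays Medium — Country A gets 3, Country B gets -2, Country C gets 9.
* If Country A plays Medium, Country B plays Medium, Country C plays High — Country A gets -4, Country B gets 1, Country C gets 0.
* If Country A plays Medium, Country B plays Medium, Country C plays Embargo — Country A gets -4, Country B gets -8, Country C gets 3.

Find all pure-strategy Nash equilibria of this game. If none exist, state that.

The pure Nash equilibria are (Low, Medium, Embargo); (Medium, Medium, Medium).

(Low, Low, Medium): Country A can switch to Medium (-4 → 5). Not NE.
(Low, Low, High): Country A can switch to Medium (-8 → 9). Not NE.
(Low, Low, Embargo): Country B can switch to Medium (-8 → 2). Not NE.
(Low, Medium, Medium): Country A can switch to Medium (0 → 3). Not NE.
(Low, Medium, High): Country A can switch to Medium (-7 → -4). Not NE.
(Low, Medium, Embargo): Country A gets -1, best alternative -4; Country B gets 2, best alternative -8; Country C gets 2, best alternative 0. No profitable deviation — NE.
(Medium, Low, Medium): Country B can switch to Medium (-6 → -2). Not NE.
(Medium, Low, High): Country C can switch to Medium (-9 → -2). Not NE.
(Medium, Low, Embargo): Country A can switch to Low (-1 → 8). Not NE.
(Medium, Medium, Medium): Country A gets 3, best alternative 0; Country B gets -2, best alternative -6; Country C gets 9, best alternative 3. No profitable deviation — NE.
(Medium, Medium, High): Country B can switch to Low (1 → 5). Not NE.
(Medium, Medium, Embargo): Country A can switch to Low (-4 → -1). Not NE.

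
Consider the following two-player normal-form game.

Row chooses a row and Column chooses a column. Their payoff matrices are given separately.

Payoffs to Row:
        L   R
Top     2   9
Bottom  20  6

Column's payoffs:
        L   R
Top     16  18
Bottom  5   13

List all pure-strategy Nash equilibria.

The unique pure-strategy Nash equilibrium is (Top, R).

(Top, L): Row can switch to Bottom (2 → 20). Not NE.
(Top, R): Row gets 9, best alternative 6; Column gets 18, best alternative 16. No profitable deviation — NE.
(Bottom, L): Column can switch to R (5 → 13). Not NE.
(Bottom, R): Row can switch to Top (6 → 9). Not NE.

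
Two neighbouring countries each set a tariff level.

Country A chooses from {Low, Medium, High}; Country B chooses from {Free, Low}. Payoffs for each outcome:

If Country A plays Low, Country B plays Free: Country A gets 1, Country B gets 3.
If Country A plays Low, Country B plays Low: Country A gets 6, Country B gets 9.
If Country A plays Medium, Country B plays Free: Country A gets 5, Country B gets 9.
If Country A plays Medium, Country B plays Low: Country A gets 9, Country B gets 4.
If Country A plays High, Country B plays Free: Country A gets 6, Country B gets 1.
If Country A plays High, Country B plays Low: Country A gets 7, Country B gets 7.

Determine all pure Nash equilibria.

There is no pure-strategy Nash equilibrium.

(Low, Free): Country A can switch to Medium (1 → 5). Not NE.
(Low, Low): Country A can switch to Medium (6 → 9). Not NE.
(Medium, Free): Country A can switch to High (5 → 6). Not NE.
(Medium, Low): Country B can switch to Free (4 → 9). Not NE.
(High, Free): Country B can switch to Low (1 → 7). Not NE.
(High, Low): Country A can switch to Medium (7 → 9). Not NE.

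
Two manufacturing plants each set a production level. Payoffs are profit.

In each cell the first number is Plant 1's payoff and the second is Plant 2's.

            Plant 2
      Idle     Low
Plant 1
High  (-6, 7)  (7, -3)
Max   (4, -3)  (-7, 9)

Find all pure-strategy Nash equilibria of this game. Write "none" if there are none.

No pure-strategy Nash equilibrium.

Plant 1 against Idle: payoffs -6, 4 → best response Max.
Plant 1 against Low: payoffs 7, -7 → best response High.
Plant 2 against High: payoffs 7, -3 → best response Idle.
Plant 2 against Max: payoffs -3, 9 → best response Low.
No profile is a mutual best response for all players.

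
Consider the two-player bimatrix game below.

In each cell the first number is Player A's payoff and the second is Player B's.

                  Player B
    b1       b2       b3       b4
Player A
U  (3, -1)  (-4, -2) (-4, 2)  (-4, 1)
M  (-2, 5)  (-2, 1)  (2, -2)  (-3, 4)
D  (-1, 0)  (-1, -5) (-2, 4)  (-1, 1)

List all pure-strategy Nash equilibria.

For each strategy profile, look for a profitable unilateral deviation.
(U, b1): Player B can switch to b3 (-1 → 2). Not NE.
(U, b2): Player A can switch to M (-4 → -2). Not NE.
(U, b3): Player A can switch to M (-4 → 2). Not NE.
(U, b4): Player A can switch to M (-4 → -3). Not NE.
(M, b1): Player A can switch to U (-2 → 3). Not NE.
(M, b2): Player A can switch to D (-2 → -1). Not NE.
(The remaining 6 profiles each have a profitable deviation by the same check.)

No pure-strategy Nash equilibrium.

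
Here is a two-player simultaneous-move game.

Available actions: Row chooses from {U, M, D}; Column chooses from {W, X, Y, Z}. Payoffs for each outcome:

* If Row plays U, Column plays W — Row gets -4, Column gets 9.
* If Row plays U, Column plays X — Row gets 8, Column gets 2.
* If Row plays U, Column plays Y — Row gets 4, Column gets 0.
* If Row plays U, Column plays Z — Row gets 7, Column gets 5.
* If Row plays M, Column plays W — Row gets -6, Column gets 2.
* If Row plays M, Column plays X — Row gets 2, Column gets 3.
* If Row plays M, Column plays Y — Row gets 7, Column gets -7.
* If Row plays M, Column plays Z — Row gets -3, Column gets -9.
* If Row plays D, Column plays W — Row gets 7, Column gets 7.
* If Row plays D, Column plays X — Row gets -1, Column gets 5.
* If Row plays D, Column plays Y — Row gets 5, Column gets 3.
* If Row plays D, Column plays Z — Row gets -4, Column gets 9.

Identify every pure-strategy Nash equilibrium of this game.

For each strategy profile, look for a profitable unilateral deviation.
(U, W): Row can switch to D (-4 → 7). Not NE.
(U, X): Column can switch to W (2 → 9). Not NE.
(U, Y): Row can switch to M (4 → 7). Not NE.
(U, Z): Column can switch to W (5 → 9). Not NE.
(M, W): Row can switch to U (-6 → -4). Not NE.
(M, X): Row can switch to U (2 → 8). Not NE.
(The remaining 6 profiles each have a profitable deviation by the same check.)

There is no pure-strategy Nash equilibrium.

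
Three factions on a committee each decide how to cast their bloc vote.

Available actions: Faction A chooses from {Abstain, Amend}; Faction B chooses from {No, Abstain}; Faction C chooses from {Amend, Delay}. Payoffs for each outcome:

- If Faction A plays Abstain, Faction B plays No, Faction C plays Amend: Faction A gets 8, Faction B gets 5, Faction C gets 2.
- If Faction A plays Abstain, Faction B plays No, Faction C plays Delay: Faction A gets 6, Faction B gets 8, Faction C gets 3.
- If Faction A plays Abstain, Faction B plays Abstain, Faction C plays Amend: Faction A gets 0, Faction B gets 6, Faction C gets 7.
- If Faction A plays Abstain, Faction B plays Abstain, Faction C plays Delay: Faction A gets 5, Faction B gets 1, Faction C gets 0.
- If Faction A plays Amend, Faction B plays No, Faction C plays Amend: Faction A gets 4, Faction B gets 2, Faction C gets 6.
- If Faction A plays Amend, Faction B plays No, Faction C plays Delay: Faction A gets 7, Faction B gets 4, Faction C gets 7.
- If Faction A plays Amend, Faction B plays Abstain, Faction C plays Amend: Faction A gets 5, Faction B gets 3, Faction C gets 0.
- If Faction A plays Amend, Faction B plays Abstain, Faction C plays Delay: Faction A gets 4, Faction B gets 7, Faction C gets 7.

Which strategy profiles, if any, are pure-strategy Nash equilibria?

Faction A against (No, Amend): payoffs 8, 4 → best response Abstain.
Faction A against (No, Delay): payoffs 6, 7 → best response Amend.
Faction A against (Abstain, Amend): payoffs 0, 5 → best response Amend.
Faction A against (Abstain, Delay): payoffs 5, 4 → best response Abstain.
Faction B against (Abstain, Amend): payoffs 5, 6 → best response Abstain.
Faction B against (Abstain, Delay): payoffs 8, 1 → best response No.
Faction B against (Amend, Amend): payoffs 2, 3 → best response Abstain.
Faction B against (Amend, Delay): payoffs 4, 7 → best response Abstain.
Faction C against (Abstain, No): payoffs 2, 3 → best response Delay.
Faction C against (Abstain, Abstain): payoffs 7, 0 → best response Amend.
Faction C against (Amend, No): payoffs 6, 7 → best response Delay.
Faction C against (Amend, Abstain): payoffs 0, 7 → best response Delay.
No profile is a mutual best response for all players.

none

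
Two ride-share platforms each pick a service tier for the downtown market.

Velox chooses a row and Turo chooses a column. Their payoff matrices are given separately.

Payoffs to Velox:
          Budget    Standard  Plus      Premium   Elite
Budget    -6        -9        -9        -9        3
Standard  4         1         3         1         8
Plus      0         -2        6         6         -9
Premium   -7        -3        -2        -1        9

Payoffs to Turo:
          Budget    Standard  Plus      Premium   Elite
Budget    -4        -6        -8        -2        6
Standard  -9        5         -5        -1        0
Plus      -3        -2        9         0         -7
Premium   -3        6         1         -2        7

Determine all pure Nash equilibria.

(Budget, Budget): Velox can switch to Standard (-6 → 4). Not NE.
(Budget, Standard): Velox can switch to Standard (-9 → 1). Not NE.
(Budget, Plus): Velox can switch to Standard (-9 → 3). Not NE.
(Budget, Premium): Velox can switch to Standard (-9 → 1). Not NE.
(Budget, Elite): Velox can switch to Standard (3 → 8). Not NE.
(Standard, Budget): Turo can switch to Standard (-9 → 5). Not NE.
(Standard, Standard): Velox gets 1, best alternative -2; Turo gets 5, best alternative 0. No profitable deviation — NE.
(Standard, Plus): Velox can switch to Plus (3 → 6). Not NE.
(Standard, Premium): Velox can switch to Plus (1 → 6). Not NE.
(Standard, Elite): Velox can switch to Premium (8 → 9). Not NE.
(Plus, Budget): Velox can switch to Standard (0 → 4). Not NE.
(Plus, Standard): Velox can switch to Standard (-2 → 1). Not NE.
(Plus, Plus): Velox gets 6, best alternative 3; Turo gets 9, best alternative 0. No profitable deviation — NE.
(Plus, Premium): Turo can switch to Plus (0 → 9). Not NE.
(Premium, Elite): Velox gets 9, best alternative 8; Turo gets 7, best alternative 6. No profitable deviation — NE.
(The remaining 5 profiles each have a profitable deviation by the same check.)

Pure-strategy Nash equilibria: (Standard, Standard), (Plus, Plus), (Premium, Elite)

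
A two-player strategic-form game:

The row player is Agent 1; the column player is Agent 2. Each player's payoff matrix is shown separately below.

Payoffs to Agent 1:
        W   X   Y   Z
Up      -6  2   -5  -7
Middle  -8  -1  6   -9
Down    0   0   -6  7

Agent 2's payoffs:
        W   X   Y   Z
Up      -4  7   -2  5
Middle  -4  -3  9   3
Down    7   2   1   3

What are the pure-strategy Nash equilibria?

(Up, X), (Middle, Y), (Down, W)

For each strategy profile, look for a profitable unilateral deviation.
(Up, W): Agent 1 can switch to Down (-6 → 0). Not NE.
(Up, X): Agent 1 gets 2, best alternative 0; Agent 2 gets 7, best alternative 5. No profitable deviation — NE.
(Up, Y): Agent 1 can switch to Middle (-5 → 6). Not NE.
(Up, Z): Agent 1 can switch to Down (-7 → 7). Not NE.
(Middle, W): Agent 1 can switch to Up (-8 → -6). Not NE.
(Middle, X): Agent 1 can switch to Up (-1 → 2). Not NE.
(Middle, Y): Agent 1 gets 6, best alternative -5; Agent 2 gets 9, best alternative 3. No profitable deviation — NE.
(Middle, Z): Agent 1 can switch to Up (-9 → -7). Not NE.
(Down, W): Agent 1 gets 0, best alternative -6; Agent 2 gets 7, best alternative 3. No profitable deviation — NE.
(Down, X): Agent 1 can switch to Up (0 → 2). Not NE.
(Down, Y): Agent 1 can switch to Up (-6 → -5). Not NE.
(Down, Z): Agent 2 can switch to W (3 → 7). Not NE.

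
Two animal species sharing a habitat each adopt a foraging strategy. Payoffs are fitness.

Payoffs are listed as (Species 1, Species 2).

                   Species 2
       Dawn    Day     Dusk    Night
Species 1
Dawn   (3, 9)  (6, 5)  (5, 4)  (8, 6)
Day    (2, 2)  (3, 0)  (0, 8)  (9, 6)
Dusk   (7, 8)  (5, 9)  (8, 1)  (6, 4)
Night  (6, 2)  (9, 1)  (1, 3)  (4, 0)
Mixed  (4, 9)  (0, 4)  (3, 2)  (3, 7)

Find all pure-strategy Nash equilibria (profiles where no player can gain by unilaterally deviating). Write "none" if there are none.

Species 1 against Dawn: payoffs 3, 2, 7, 6, 4 → best response Dusk.
Species 1 against Day: payoffs 6, 3, 5, 9, 0 → best response Night.
Species 1 against Dusk: payoffs 5, 0, 8, 1, 3 → best response Dusk.
Species 1 against Night: payoffs 8, 9, 6, 4, 3 → best response Day.
Species 2 against Dawn: payoffs 9, 5, 4, 6 → best response Dawn.
Species 2 against Day: payoffs 2, 0, 8, 6 → best response Dusk.
Species 2 against Dusk: payoffs 8, 9, 1, 4 → best response Day.
Species 2 against Night: payoffs 2, 1, 3, 0 → best response Dusk.
Species 2 against Mixed: payoffs 9, 4, 2, 7 → best response Dawn.
No profile is a mutual best response for all players.

No pure-strategy Nash equilibrium.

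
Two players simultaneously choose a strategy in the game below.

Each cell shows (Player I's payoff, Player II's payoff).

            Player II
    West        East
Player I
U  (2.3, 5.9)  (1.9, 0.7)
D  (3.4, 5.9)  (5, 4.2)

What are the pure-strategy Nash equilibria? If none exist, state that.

(D, West)

For each strategy profile, look for a profitable unilateral deviation.
(U, West): Player I can switch to D (2.3 → 3.4). Not NE.
(U, East): Player I can switch to D (1.9 → 5). Not NE.
(D, West): Player I gets 3.4, best alternative 2.3; Player II gets 5.9, best alternative 4.2. No profitable deviation — NE.
(D, East): Player II can switch to West (4.2 → 5.9). Not NE.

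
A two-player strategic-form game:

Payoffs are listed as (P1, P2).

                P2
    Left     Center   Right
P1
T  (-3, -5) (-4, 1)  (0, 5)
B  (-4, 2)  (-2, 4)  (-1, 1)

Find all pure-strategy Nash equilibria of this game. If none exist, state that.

The pure Nash equilibria are (T, Right) and (B, Center).

P1 against Left: payoffs -3, -4 → best response T.
P1 against Center: payoffs -4, -2 → best response B.
P1 against Right: payoffs 0, -1 → best response T.
P2 against T: payoffs -5, 1, 5 → best response Right.
P2 against B: payoffs 2, 4, 1 → best response Center.
Mutual best responses: (T, Right); (B, Center).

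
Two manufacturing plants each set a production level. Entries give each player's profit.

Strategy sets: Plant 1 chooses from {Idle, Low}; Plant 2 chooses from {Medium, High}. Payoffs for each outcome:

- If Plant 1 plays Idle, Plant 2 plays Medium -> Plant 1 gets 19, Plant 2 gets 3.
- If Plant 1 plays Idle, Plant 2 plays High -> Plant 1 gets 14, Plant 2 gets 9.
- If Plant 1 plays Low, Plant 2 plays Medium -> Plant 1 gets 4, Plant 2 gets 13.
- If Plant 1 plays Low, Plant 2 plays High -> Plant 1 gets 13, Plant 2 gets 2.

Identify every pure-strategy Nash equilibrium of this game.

Pure NE: (Idle, High)

Plant 1 against Medium: payoffs 19, 4 → best response Idle.
Plant 1 against High: payoffs 14, 13 → best response Idle.
Plant 2 against Idle: payoffs 3, 9 → best response High.
Plant 2 against Low: payoffs 13, 2 → best response Medium.
Mutual best responses: (Idle, High).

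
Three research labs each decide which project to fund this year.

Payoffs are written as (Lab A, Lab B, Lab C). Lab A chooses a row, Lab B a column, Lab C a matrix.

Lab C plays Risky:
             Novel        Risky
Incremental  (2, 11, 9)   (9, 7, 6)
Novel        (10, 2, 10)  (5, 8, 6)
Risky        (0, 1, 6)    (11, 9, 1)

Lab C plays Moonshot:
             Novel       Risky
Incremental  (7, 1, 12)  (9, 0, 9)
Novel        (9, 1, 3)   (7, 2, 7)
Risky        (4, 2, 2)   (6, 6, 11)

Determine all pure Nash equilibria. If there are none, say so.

For each strategy profile, look for a profitable unilateral deviation.
(Incremental, Novel, Risky): Lab A can switch to Novel (2 → 10). Not NE.
(Incremental, Novel, Moonshot): Lab A can switch to Novel (7 → 9). Not NE.
(Incremental, Risky, Risky): Lab A can switch to Risky (9 → 11). Not NE.
(Incremental, Risky, Moonshot): Lab B can switch to Novel (0 → 1). Not NE.
(Novel, Novel, Risky): Lab B can switch to Risky (2 → 8). Not NE.
(Novel, Novel, Moonshot): Lab B can switch to Risky (1 → 2). Not NE.
(Novel, Risky, Risky): Lab A can switch to Incremental (5 → 9). Not NE.
(Novel, Risky, Moonshot): Lab A can switch to Incremental (7 → 9). Not NE.
(The remaining 4 profiles each have a profitable deviation by the same check.)

This game has no pure Nash equilibrium.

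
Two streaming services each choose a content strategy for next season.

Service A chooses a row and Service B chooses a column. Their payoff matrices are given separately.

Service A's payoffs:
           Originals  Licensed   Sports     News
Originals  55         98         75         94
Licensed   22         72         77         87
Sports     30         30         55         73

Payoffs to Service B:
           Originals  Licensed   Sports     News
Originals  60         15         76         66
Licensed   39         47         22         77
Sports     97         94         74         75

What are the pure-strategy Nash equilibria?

Check each profile: it is a Nash equilibrium iff no player can strictly gain by switching unilaterally.
(Originals, Originals): Service B can switch to Sports (60 → 76). Not NE.
(Originals, Licensed): Service B can switch to Originals (15 → 60). Not NE.
(Originals, Sports): Service A can switch to Licensed (75 → 77). Not NE.
(Originals, News): Service B can switch to Sports (66 → 76). Not NE.
(Licensed, Originals): Service A can switch to Originals (22 → 55). Not NE.
(Licensed, Licensed): Service A can switch to Originals (72 → 98). Not NE.
(Licensed, Sports): Service B can switch to Originals (22 → 39). Not NE.
(Licensed, News): Service A can switch to Originals (87 → 94). Not NE.
(Sports, Originals): Service A can switch to Originals (30 → 55). Not NE.
(Sports, Licensed): Service A can switch to Originals (30 → 98). Not NE.
(Sports, Sports): Service A can switch to Originals (55 → 75). Not NE.
(Sports, News): Service A can switch to Originals (73 → 94). Not NE.

This game has no pure Nash equilibrium.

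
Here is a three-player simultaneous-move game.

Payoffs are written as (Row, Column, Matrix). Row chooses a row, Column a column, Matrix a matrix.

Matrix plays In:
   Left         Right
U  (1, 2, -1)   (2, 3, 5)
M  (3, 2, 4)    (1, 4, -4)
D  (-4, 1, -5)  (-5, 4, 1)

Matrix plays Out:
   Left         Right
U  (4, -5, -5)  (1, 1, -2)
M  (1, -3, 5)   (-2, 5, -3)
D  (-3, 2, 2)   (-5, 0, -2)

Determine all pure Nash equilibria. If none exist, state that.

Row against (Left, In): payoffs 1, 3, -4 → best response M.
Row against (Left, Out): payoffs 4, 1, -3 → best response U.
Row against (Right, In): payoffs 2, 1, -5 → best response U.
Row against (Right, Out): payoffs 1, -2, -5 → best response U.
Column against (U, In): payoffs 2, 3 → best response Right.
Column against (U, Out): payoffs -5, 1 → best response Right.
Column against (M, In): payoffs 2, 4 → best response Right.
Column against (M, Out): payoffs -3, 5 → best response Right.
Column against (D, In): payoffs 1, 4 → best response Right.
Column against (D, Out): payoffs 2, 0 → best response Left.
Matrix against (U, Left): payoffs -1, -5 → best response In.
Matrix against (U, Right): payoffs 5, -2 → best response In.
Matrix against (M, Left): payoffs 4, 5 → best response Out.
Matrix against (M, Right): payoffs -4, -3 → best response Out.
Matrix against (D, Left): payoffs -5, 2 → best response Out.
Matrix against (D, Right): payoffs 1, -2 → best response In.
Mutual best responses: (U, Right, In).

(U, Right, In)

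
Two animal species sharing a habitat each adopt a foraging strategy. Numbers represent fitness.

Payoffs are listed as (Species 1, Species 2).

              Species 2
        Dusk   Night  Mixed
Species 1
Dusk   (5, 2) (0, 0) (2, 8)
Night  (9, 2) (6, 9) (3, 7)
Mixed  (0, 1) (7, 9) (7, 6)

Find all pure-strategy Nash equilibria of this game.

Species 1 against Dusk: payoffs 5, 9, 0 → best response Night.
Species 1 against Night: payoffs 0, 6, 7 → best response Mixed.
Species 1 against Mixed: payoffs 2, 3, 7 → best response Mixed.
Species 2 against Dusk: payoffs 2, 0, 8 → best response Mixed.
Species 2 against Night: payoffs 2, 9, 7 → best response Night.
Species 2 against Mixed: payoffs 1, 9, 6 → best response Night.
Mutual best responses: (Mixed, Night).

The unique pure-strategy Nash equilibrium is (Mixed, Night).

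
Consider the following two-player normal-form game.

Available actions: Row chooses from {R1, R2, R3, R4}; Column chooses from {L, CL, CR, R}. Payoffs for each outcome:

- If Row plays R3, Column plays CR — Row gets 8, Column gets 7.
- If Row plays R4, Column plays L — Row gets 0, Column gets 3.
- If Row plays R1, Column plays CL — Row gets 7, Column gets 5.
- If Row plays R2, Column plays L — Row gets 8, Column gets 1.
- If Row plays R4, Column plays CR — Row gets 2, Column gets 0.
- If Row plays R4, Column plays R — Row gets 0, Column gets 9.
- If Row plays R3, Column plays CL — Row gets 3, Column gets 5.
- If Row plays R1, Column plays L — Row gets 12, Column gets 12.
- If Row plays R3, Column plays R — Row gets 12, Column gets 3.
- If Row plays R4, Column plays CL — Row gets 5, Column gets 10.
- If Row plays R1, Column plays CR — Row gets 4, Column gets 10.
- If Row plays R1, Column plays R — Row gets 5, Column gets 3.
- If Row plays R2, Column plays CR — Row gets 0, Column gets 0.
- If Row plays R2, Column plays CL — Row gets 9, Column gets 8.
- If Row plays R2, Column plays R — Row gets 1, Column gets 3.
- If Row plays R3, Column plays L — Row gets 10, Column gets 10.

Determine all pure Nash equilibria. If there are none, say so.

(R1, L): Row gets 12, best alternative 10; Column gets 12, best alternative 10. No profitable deviation — NE.
(R1, CL): Row can switch to R2 (7 → 9). Not NE.
(R1, CR): Row can switch to R3 (4 → 8). Not NE.
(R1, R): Row can switch to R3 (5 → 12). Not NE.
(R2, L): Row can switch to R1 (8 → 12). Not NE.
(R2, CL): Row gets 9, best alternative 7; Column gets 8, best alternative 3. No profitable deviation — NE.
(R2, CR): Row can switch to R1 (0 → 4). Not NE.
(R2, R): Row can switch to R1 (1 → 5). Not NE.
(The remaining 8 profiles each have a profitable deviation by the same check.)

(R1, L), (R2, CL)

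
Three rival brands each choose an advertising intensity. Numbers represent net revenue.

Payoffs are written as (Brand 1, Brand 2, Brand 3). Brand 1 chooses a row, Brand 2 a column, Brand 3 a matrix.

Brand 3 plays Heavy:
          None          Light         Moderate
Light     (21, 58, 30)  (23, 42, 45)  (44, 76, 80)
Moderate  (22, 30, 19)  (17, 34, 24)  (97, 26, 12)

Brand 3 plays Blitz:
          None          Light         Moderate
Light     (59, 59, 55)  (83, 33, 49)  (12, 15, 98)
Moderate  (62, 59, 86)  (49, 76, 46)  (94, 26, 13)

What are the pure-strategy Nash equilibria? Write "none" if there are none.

For each player, find the best response to each opponent profile; mutual best responses are the pure NE.
Brand 1 against (None, Heavy): payoffs 21, 22 → best response Moderate.
Brand 1 against (None, Blitz): payoffs 59, 62 → best response Moderate.
Brand 1 against (Light, Heavy): payoffs 23, 17 → best response Light.
Brand 1 against (Light, Blitz): payoffs 83, 49 → best response Light.
Brand 1 against (Moderate, Heavy): payoffs 44, 97 → best response Moderate.
Brand 1 against (Moderate, Blitz): payoffs 12, 94 → best response Moderate.
Brand 2 against (Light, Heavy): payoffs 58, 42, 76 → best response Moderate.
Brand 2 against (Light, Blitz): payoffs 59, 33, 15 → best response None.
Brand 2 against (Moderate, Heavy): payoffs 30, 34, 26 → best response Light.
Brand 2 against (Moderate, Blitz): payoffs 59, 76, 26 → best response Light.
Brand 3 against (Light, None): payoffs 30, 55 → best response Blitz.
Brand 3 against (Light, Light): payoffs 45, 49 → best response Blitz.
Brand 3 against (Light, Moderate): payoffs 80, 98 → best response Blitz.
Brand 3 against (Moderate, None): payoffs 19, 86 → best response Blitz.
Brand 3 against (Moderate, Light): payoffs 24, 46 → best response Blitz.
Brand 3 against (Moderate, Moderate): payoffs 12, 13 → best response Blitz.
No profile is a mutual best response for all players.

This game has no pure Nash equilibrium.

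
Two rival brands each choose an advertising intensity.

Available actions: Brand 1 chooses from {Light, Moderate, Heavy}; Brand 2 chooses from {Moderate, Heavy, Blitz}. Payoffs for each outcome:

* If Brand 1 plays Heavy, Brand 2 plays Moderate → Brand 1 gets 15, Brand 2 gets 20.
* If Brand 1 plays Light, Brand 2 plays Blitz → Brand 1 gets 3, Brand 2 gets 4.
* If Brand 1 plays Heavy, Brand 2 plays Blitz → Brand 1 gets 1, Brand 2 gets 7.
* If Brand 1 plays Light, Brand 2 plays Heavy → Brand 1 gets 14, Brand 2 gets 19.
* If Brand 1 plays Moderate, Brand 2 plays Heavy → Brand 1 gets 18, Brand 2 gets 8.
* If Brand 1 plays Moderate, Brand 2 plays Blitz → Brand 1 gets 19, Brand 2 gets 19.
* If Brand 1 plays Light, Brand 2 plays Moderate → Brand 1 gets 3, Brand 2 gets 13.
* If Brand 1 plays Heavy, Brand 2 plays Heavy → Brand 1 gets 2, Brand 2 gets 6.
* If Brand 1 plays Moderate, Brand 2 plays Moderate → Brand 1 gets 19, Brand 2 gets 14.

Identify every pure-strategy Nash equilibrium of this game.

Check each profile: it is a Nash equilibrium iff no player can strictly gain by switching unilaterally.
(Light, Moderate): Brand 1 can switch to Moderate (3 → 19). Not NE.
(Light, Heavy): Brand 1 can switch to Moderate (14 → 18). Not NE.
(Light, Blitz): Brand 1 can switch to Moderate (3 → 19). Not NE.
(Moderate, Moderate): Brand 2 can switch to Blitz (14 → 19). Not NE.
(Moderate, Heavy): Brand 2 can switch to Moderate (8 → 14). Not NE.
(Moderate, Blitz): Brand 1 gets 19, best alternative 3; Brand 2 gets 19, best alternative 14. No profitable deviation — NE.
(Heavy, Moderate): Brand 1 can switch to Moderate (15 → 19). Not NE.
(Heavy, Heavy): Brand 1 can switch to Light (2 → 14). Not NE.
(Heavy, Blitz): Brand 1 can switch to Light (1 → 3). Not NE.

Pure NE: (Moderate, Blitz)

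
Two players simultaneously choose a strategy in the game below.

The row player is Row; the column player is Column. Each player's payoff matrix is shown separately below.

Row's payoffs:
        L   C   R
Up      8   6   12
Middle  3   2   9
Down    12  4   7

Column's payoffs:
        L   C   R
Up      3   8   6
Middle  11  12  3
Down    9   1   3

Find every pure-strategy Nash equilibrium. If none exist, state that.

(Up, L): Row can switch to Down (8 → 12). Not NE.
(Up, C): Row gets 6, best alternative 4; Column gets 8, best alternative 6. No profitable deviation — NE.
(Up, R): Column can switch to C (6 → 8). Not NE.
(Middle, L): Row can switch to Up (3 → 8). Not NE.
(Middle, C): Row can switch to Up (2 → 6). Not NE.
(Middle, R): Row can switch to Up (9 → 12). Not NE.
(Down, L): Row gets 12, best alternative 8; Column gets 9, best alternative 3. No profitable deviation — NE.
(Down, C): Row can switch to Up (4 → 6). Not NE.
(Down, R): Row can switch to Up (7 → 12). Not NE.

Pure-strategy Nash equilibria: (Up, C), (Down, L)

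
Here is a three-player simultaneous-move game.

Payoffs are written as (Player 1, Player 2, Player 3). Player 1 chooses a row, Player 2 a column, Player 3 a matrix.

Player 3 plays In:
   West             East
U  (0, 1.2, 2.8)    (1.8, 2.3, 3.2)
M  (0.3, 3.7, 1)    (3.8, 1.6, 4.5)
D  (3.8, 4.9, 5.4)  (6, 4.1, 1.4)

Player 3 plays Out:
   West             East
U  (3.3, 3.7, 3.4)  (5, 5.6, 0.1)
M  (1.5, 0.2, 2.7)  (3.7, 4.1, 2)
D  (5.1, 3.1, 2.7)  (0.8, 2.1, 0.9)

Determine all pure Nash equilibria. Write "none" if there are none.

Pure NE: (D, West, In)

Mark each player's best response to every combination of opponents' strategies; a profile where every player is best-responding is a pure Nash equilibrium.
Player 1 against (West, In): payoffs 0, 0.3, 3.8 → best response D.
Player 1 against (West, Out): payoffs 3.3, 1.5, 5.1 → best response D.
Player 1 against (East, In): payoffs 1.8, 3.8, 6 → best response D.
Player 1 against (East, Out): payoffs 5, 3.7, 0.8 → best response U.
Player 2 against (U, In): payoffs 1.2, 2.3 → best response East.
Player 2 against (U, Out): payoffs 3.7, 5.6 → best response East.
Player 2 against (M, In): payoffs 3.7, 1.6 → best response West.
Player 2 against (M, Out): payoffs 0.2, 4.1 → best response East.
Player 2 against (D, In): payoffs 4.9, 4.1 → best response West.
Player 2 against (D, Out): payoffs 3.1, 2.1 → best response West.
Player 3 against (U, West): payoffs 2.8, 3.4 → best response Out.
Player 3 against (U, East): payoffs 3.2, 0.1 → best response In.
Player 3 against (M, West): payoffs 1, 2.7 → best response Out.
Player 3 against (M, East): payoffs 4.5, 2 → best response In.
Player 3 against (D, West): payoffs 5.4, 2.7 → best response In.
Player 3 against (D, East): payoffs 1.4, 0.9 → best response In.
Mutual best responses: (D, West, In).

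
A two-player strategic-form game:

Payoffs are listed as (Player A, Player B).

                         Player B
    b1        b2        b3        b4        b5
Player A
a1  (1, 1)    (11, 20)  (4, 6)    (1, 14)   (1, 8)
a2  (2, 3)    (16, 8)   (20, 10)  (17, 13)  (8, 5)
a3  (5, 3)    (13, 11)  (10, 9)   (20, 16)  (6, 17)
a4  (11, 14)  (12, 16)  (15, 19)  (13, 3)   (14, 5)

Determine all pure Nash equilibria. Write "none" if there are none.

No pure-strategy Nash equilibrium.

Player A against b1: payoffs 1, 2, 5, 11 → best response a4.
Player A against b2: payoffs 11, 16, 13, 12 → best response a2.
Player A against b3: payoffs 4, 20, 10, 15 → best response a2.
Player A against b4: payoffs 1, 17, 20, 13 → best response a3.
Player A against b5: payoffs 1, 8, 6, 14 → best response a4.
Player B against a1: payoffs 1, 20, 6, 14, 8 → best response b2.
Player B against a2: payoffs 3, 8, 10, 13, 5 → best response b4.
Player B against a3: payoffs 3, 11, 9, 16, 17 → best response b5.
Player B against a4: payoffs 14, 16, 19, 3, 5 → best response b3.
No profile is a mutual best response for all players.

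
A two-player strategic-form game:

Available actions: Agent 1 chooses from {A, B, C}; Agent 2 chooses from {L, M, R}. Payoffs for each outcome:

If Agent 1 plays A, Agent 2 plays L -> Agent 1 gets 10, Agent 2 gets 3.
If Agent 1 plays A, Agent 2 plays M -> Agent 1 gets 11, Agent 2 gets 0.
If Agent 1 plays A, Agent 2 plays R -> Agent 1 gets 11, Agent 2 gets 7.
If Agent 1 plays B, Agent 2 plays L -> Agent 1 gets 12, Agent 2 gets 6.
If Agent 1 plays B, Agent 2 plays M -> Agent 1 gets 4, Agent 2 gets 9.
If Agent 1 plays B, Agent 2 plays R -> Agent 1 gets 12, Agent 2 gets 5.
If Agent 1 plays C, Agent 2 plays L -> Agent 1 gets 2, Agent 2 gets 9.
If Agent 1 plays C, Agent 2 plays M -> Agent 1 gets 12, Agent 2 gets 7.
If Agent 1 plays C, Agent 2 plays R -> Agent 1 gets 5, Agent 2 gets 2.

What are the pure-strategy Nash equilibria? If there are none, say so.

There is no pure-strategy Nash equilibrium.

Agent 1 against L: payoffs 10, 12, 2 → best response B.
Agent 1 against M: payoffs 11, 4, 12 → best response C.
Agent 1 against R: payoffs 11, 12, 5 → best response B.
Agent 2 against A: payoffs 3, 0, 7 → best response R.
Agent 2 against B: payoffs 6, 9, 5 → best response M.
Agent 2 against C: payoffs 9, 7, 2 → best response L.
No profile is a mutual best response for all players.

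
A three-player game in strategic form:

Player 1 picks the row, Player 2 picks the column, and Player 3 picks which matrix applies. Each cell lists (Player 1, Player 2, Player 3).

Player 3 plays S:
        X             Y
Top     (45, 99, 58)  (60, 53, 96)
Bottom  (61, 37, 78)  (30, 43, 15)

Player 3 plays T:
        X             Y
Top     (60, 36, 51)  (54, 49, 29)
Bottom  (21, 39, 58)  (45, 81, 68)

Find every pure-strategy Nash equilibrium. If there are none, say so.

There is no pure-strategy Nash equilibrium.

For each player, find the best response to each opponent profile; mutual best responses are the pure NE.
Player 1 against (X, S): payoffs 45, 61 → best response Bottom.
Player 1 against (X, T): payoffs 60, 21 → best response Top.
Player 1 against (Y, S): payoffs 60, 30 → best response Top.
Player 1 against (Y, T): payoffs 54, 45 → best response Top.
Player 2 against (Top, S): payoffs 99, 53 → best response X.
Player 2 against (Top, T): payoffs 36, 49 → best response Y.
Player 2 against (Bottom, S): payoffs 37, 43 → best response Y.
Player 2 against (Bottom, T): payoffs 39, 81 → best response Y.
Player 3 against (Top, X): payoffs 58, 51 → best response S.
Player 3 against (Top, Y): payoffs 96, 29 → best response S.
Player 3 against (Bottom, X): payoffs 78, 58 → best response S.
Player 3 against (Bottom, Y): payoffs 15, 68 → best response T.
No profile is a mutual best response for all players.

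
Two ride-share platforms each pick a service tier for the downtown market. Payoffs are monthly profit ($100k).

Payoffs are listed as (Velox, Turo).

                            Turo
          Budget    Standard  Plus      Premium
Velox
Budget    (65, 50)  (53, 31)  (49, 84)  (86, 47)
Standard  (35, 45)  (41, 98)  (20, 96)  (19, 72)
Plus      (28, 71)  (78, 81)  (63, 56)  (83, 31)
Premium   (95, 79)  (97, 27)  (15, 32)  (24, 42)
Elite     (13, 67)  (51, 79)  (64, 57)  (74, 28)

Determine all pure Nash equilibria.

(Budget, Budget): Velox can switch to Premium (65 → 95). Not NE.
(Budget, Standard): Velox can switch to Plus (53 → 78). Not NE.
(Budget, Plus): Velox can switch to Plus (49 → 63). Not NE.
(Budget, Premium): Turo can switch to Budget (47 → 50). Not NE.
(Standard, Budget): Velox can switch to Budget (35 → 65). Not NE.
(Standard, Standard): Velox can switch to Budget (41 → 53). Not NE.
(Premium, Budget): Velox gets 95, best alternative 65; Turo gets 79, best alternative 42. No profitable deviation — NE.
(The remaining 13 profiles each have a profitable deviation by the same check.)

Pure NE: (Premium, Budget)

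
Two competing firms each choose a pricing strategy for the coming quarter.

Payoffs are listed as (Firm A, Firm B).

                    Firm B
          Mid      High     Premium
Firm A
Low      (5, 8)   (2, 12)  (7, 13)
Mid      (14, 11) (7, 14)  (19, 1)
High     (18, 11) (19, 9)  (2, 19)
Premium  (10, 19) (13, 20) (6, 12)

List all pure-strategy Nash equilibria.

Firm A against Mid: payoffs 5, 14, 18, 10 → best response High.
Firm A against High: payoffs 2, 7, 19, 13 → best response High.
Firm A against Premium: payoffs 7, 19, 2, 6 → best response Mid.
Firm B against Low: payoffs 8, 12, 13 → best response Premium.
Firm B against Mid: payoffs 11, 14, 1 → best response High.
Firm B against High: payoffs 11, 9, 19 → best response Premium.
Firm B against Premium: payoffs 19, 20, 12 → best response High.
No profile is a mutual best response for all players.

This game has no pure Nash equilibrium.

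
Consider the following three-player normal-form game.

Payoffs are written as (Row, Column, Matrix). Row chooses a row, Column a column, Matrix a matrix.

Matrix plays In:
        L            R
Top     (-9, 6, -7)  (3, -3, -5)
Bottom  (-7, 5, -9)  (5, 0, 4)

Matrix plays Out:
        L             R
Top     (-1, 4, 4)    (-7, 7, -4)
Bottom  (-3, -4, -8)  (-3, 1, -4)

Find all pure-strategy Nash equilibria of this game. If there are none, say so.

For each player, find the best response to each opponent profile; mutual best responses are the pure NE.
Row against (L, In): payoffs -9, -7 → best response Bottom.
Row against (L, Out): payoffs -1, -3 → best response Top.
Row against (R, In): payoffs 3, 5 → best response Bottom.
Row against (R, Out): payoffs -7, -3 → best response Bottom.
Column against (Top, In): payoffs 6, -3 → best response L.
Column against (Top, Out): payoffs 4, 7 → best response R.
Column against (Bottom, In): payoffs 5, 0 → best response L.
Column against (Bottom, Out): payoffs -4, 1 → best response R.
Matrix against (Top, L): payoffs -7, 4 → best response Out.
Matrix against (Top, R): payoffs -5, -4 → best response Out.
Matrix against (Bottom, L): payoffs -9, -8 → best response Out.
Matrix against (Bottom, R): payoffs 4, -4 → best response In.
No profile is a mutual best response for all players.

none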